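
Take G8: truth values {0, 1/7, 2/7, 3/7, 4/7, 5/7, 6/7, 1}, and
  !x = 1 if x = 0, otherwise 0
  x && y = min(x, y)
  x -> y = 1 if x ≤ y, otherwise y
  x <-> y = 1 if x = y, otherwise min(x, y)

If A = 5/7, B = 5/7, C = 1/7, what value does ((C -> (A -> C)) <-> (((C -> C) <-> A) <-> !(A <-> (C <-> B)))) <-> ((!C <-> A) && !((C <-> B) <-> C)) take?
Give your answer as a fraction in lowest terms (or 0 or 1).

1

A -> C = 5/7 -> 1/7 = 1/7
C -> (A -> C) = 1/7 -> 1/7 = 1
C -> C = 1/7 -> 1/7 = 1
(C -> C) <-> A = 1 <-> 5/7 = 5/7
C <-> B = 1/7 <-> 5/7 = 1/7
A <-> (C <-> B) = 5/7 <-> 1/7 = 1/7
!(A <-> (C <-> B)) = !1/7 = 0
((C -> C) <-> A) <-> !(A <-> (C <-> B)) = 5/7 <-> 0 = 0
(C -> (A -> C)) <-> (((C -> C) <-> A) <-> !(A <-> (C <-> B))) = 1 <-> 0 = 0
!C = !1/7 = 0
!C <-> A = 0 <-> 5/7 = 0
C <-> B = 1/7 <-> 5/7 = 1/7
(C <-> B) <-> C = 1/7 <-> 1/7 = 1
!((C <-> B) <-> C) = !1 = 0
(!C <-> A) && !((C <-> B) <-> C) = 0 && 0 = 0
((C -> (A -> C)) <-> (((C -> C) <-> A) <-> !(A <-> (C <-> B)))) <-> ((!C <-> A) && !((C <-> B) <-> C)) = 0 <-> 0 = 1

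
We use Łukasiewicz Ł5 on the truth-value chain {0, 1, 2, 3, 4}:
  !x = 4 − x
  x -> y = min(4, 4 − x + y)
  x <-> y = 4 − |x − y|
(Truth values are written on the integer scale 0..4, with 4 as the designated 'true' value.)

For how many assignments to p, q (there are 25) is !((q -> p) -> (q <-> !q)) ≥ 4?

6

value 4: 6 assignments (counts)
value 3: 1 assignment
value 2: 7 assignments
value 1: 3 assignments
value 0: 8 assignments
So 6 of the 25 assignments meet the threshold.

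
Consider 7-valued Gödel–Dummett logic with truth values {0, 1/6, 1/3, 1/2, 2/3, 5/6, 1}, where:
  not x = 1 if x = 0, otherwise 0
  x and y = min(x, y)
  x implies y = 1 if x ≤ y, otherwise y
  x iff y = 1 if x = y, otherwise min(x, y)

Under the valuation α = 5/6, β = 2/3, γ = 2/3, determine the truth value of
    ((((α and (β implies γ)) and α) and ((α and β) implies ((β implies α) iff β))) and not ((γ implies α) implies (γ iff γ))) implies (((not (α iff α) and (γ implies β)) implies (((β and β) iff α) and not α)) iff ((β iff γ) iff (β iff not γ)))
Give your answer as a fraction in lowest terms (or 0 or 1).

β implies γ = 2/3 implies 2/3 = 1
α and (β implies γ) = 5/6 and 1 = 5/6
(α and (β implies γ)) and α = 5/6 and 5/6 = 5/6
α and β = 5/6 and 2/3 = 2/3
β implies α = 2/3 implies 5/6 = 1
(β implies α) iff β = 1 iff 2/3 = 2/3
(α and β) implies ((β implies α) iff β) = 2/3 implies 2/3 = 1
((α and (β implies γ)) and α) and ((α and β) implies ((β implies α) iff β)) = 5/6 and 1 = 5/6
γ implies α = 2/3 implies 5/6 = 1
γ iff γ = 2/3 iff 2/3 = 1
(γ implies α) implies (γ iff γ) = 1 implies 1 = 1
not ((γ implies α) implies (γ iff γ)) = not 1 = 0
(((α and (β implies γ)) and α) and ((α and β) implies ((β implies α) iff β))) and not ((γ implies α) implies (γ iff γ)) = 5/6 and 0 = 0
α iff α = 5/6 iff 5/6 = 1
not (α iff α) = not 1 = 0
γ implies β = 2/3 implies 2/3 = 1
not (α iff α) and (γ implies β) = 0 and 1 = 0
β and β = 2/3 and 2/3 = 2/3
(β and β) iff α = 2/3 iff 5/6 = 2/3
not α = not 5/6 = 0
((β and β) iff α) and not α = 2/3 and 0 = 0
(not (α iff α) and (γ implies β)) implies (((β and β) iff α) and not α) = 0 implies 0 = 1
β iff γ = 2/3 iff 2/3 = 1
not γ = not 2/3 = 0
β iff not γ = 2/3 iff 0 = 0
(β iff γ) iff (β iff not γ) = 1 iff 0 = 0
((not (α iff α) and (γ implies β)) implies (((β and β) iff α) and not α)) iff ((β iff γ) iff (β iff not γ)) = 1 iff 0 = 0
((((α and (β implies γ)) and α) and ((α and β) implies ((β implies α) iff β))) and not ((γ implies α) implies (γ iff γ))) implies (((not (α iff α) and (γ implies β)) implies (((β and β) iff α) and not α)) iff ((β iff γ) iff (β iff not γ))) = 0 implies 0 = 1

1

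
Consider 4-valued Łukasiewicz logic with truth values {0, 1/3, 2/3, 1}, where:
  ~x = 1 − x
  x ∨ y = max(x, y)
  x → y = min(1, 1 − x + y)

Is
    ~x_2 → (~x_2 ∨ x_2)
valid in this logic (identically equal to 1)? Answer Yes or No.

Yes

x_2 = 0 ↦ 1
x_2 = 1/3 ↦ 1
x_2 = 2/3 ↦ 1
x_2 = 1 ↦ 1
Every assignment gives a value ≥ 1.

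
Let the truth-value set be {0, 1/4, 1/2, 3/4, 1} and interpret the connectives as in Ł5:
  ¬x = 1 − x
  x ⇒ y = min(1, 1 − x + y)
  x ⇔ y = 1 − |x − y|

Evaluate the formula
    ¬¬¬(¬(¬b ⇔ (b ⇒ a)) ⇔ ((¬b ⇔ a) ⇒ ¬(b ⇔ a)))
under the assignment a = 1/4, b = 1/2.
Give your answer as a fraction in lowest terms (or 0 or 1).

1/4

¬b = ¬1/2 = 1/2
b ⇒ a = 1/2 ⇒ 1/4 = 3/4
¬b ⇔ (b ⇒ a) = 1/2 ⇔ 3/4 = 3/4
¬(¬b ⇔ (b ⇒ a)) = ¬3/4 = 1/4
¬b = ¬1/2 = 1/2
¬b ⇔ a = 1/2 ⇔ 1/4 = 3/4
b ⇔ a = 1/2 ⇔ 1/4 = 3/4
¬(b ⇔ a) = ¬3/4 = 1/4
(¬b ⇔ a) ⇒ ¬(b ⇔ a) = 3/4 ⇒ 1/4 = 1/2
¬(¬b ⇔ (b ⇒ a)) ⇔ ((¬b ⇔ a) ⇒ ¬(b ⇔ a)) = 1/4 ⇔ 1/2 = 3/4
¬(¬(¬b ⇔ (b ⇒ a)) ⇔ ((¬b ⇔ a) ⇒ ¬(b ⇔ a))) = ¬3/4 = 1/4
¬¬(¬(¬b ⇔ (b ⇒ a)) ⇔ ((¬b ⇔ a) ⇒ ¬(b ⇔ a))) = ¬1/4 = 3/4
¬¬¬(¬(¬b ⇔ (b ⇒ a)) ⇔ ((¬b ⇔ a) ⇒ ¬(b ⇔ a))) = ¬3/4 = 1/4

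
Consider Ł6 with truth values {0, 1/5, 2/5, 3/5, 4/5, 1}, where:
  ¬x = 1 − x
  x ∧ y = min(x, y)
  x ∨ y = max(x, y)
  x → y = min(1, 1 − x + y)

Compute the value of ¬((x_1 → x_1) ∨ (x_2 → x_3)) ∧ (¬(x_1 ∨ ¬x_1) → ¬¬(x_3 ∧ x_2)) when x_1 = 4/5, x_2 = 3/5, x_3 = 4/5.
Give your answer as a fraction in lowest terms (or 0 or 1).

x_1 → x_1 = 4/5 → 4/5 = 1
x_2 → x_3 = 3/5 → 4/5 = 1
(x_1 → x_1) ∨ (x_2 → x_3) = 1 ∨ 1 = 1
¬((x_1 → x_1) ∨ (x_2 → x_3)) = ¬1 = 0
¬x_1 = ¬4/5 = 1/5
x_1 ∨ ¬x_1 = 4/5 ∨ 1/5 = 4/5
¬(x_1 ∨ ¬x_1) = ¬4/5 = 1/5
x_3 ∧ x_2 = 4/5 ∧ 3/5 = 3/5
¬(x_3 ∧ x_2) = ¬3/5 = 2/5
¬¬(x_3 ∧ x_2) = ¬2/5 = 3/5
¬(x_1 ∨ ¬x_1) → ¬¬(x_3 ∧ x_2) = 1/5 → 3/5 = 1
¬((x_1 → x_1) ∨ (x_2 → x_3)) ∧ (¬(x_1 ∨ ¬x_1) → ¬¬(x_3 ∧ x_2)) = 0 ∧ 1 = 0

0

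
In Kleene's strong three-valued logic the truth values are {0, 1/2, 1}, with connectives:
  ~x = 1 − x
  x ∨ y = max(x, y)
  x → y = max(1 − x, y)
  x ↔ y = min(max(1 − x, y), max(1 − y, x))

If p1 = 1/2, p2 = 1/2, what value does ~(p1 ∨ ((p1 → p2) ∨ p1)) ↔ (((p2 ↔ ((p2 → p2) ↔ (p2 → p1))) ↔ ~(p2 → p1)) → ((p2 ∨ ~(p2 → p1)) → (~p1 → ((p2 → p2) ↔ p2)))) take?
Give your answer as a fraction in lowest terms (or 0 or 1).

p1 → p2 = 1/2 → 1/2 = 1/2
(p1 → p2) ∨ p1 = 1/2 ∨ 1/2 = 1/2
p1 ∨ ((p1 → p2) ∨ p1) = 1/2 ∨ 1/2 = 1/2
~(p1 ∨ ((p1 → p2) ∨ p1)) = ~1/2 = 1/2
p2 → p2 = 1/2 → 1/2 = 1/2
p2 → p1 = 1/2 → 1/2 = 1/2
(p2 → p2) ↔ (p2 → p1) = 1/2 ↔ 1/2 = 1/2
p2 ↔ ((p2 → p2) ↔ (p2 → p1)) = 1/2 ↔ 1/2 = 1/2
p2 → p1 = 1/2 → 1/2 = 1/2
~(p2 → p1) = ~1/2 = 1/2
(p2 ↔ ((p2 → p2) ↔ (p2 → p1))) ↔ ~(p2 → p1) = 1/2 ↔ 1/2 = 1/2
p2 → p1 = 1/2 → 1/2 = 1/2
~(p2 → p1) = ~1/2 = 1/2
p2 ∨ ~(p2 → p1) = 1/2 ∨ 1/2 = 1/2
~p1 = ~1/2 = 1/2
p2 → p2 = 1/2 → 1/2 = 1/2
(p2 → p2) ↔ p2 = 1/2 ↔ 1/2 = 1/2
~p1 → ((p2 → p2) ↔ p2) = 1/2 → 1/2 = 1/2
(p2 ∨ ~(p2 → p1)) → (~p1 → ((p2 → p2) ↔ p2)) = 1/2 → 1/2 = 1/2
((p2 ↔ ((p2 → p2) ↔ (p2 → p1))) ↔ ~(p2 → p1)) → ((p2 ∨ ~(p2 → p1)) → (~p1 → ((p2 → p2) ↔ p2))) = 1/2 → 1/2 = 1/2
~(p1 ∨ ((p1 → p2) ∨ p1)) ↔ (((p2 ↔ ((p2 → p2) ↔ (p2 → p1))) ↔ ~(p2 → p1)) → ((p2 ∨ ~(p2 → p1)) → (~p1 → ((p2 → p2) ↔ p2)))) = 1/2 ↔ 1/2 = 1/2

1/2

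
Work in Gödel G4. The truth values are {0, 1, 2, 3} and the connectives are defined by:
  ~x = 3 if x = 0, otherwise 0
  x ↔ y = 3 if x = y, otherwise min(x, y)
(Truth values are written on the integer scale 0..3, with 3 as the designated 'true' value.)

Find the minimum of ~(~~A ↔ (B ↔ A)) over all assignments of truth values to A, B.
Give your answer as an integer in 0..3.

Take A = 0, B = 1:
~A = ~0 = 3
~~A = ~3 = 0
B ↔ A = 1 ↔ 0 = 0
~~A ↔ (B ↔ A) = 0 ↔ 0 = 3
~(~~A ↔ (B ↔ A)) = ~3 = 0
No assignment yields a value below 0, so this is the minimum.

0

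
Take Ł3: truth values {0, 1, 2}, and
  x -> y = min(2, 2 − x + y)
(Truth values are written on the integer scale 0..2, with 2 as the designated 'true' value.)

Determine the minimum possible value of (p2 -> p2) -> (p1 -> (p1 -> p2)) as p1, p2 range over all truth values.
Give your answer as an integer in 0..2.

0

Take p1 = 2, p2 = 0:
p2 -> p2 = 0 -> 0 = 2
p1 -> p2 = 2 -> 0 = 0
p1 -> (p1 -> p2) = 2 -> 0 = 0
(p2 -> p2) -> (p1 -> (p1 -> p2)) = 2 -> 0 = 0
No assignment yields a value below 0, so this is the minimum.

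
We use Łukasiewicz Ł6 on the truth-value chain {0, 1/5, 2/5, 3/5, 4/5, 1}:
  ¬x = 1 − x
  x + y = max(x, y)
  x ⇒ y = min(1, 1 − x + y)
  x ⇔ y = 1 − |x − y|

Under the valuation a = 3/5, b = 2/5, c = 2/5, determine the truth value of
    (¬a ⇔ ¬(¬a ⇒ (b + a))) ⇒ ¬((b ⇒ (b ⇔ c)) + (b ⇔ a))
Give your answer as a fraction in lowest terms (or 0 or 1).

2/5

¬a = ¬3/5 = 2/5
¬a = ¬3/5 = 2/5
b + a = 2/5 + 3/5 = 3/5
¬a ⇒ (b + a) = 2/5 ⇒ 3/5 = 1
¬(¬a ⇒ (b + a)) = ¬1 = 0
¬a ⇔ ¬(¬a ⇒ (b + a)) = 2/5 ⇔ 0 = 3/5
b ⇔ c = 2/5 ⇔ 2/5 = 1
b ⇒ (b ⇔ c) = 2/5 ⇒ 1 = 1
b ⇔ a = 2/5 ⇔ 3/5 = 4/5
(b ⇒ (b ⇔ c)) + (b ⇔ a) = 1 + 4/5 = 1
¬((b ⇒ (b ⇔ c)) + (b ⇔ a)) = ¬1 = 0
(¬a ⇔ ¬(¬a ⇒ (b + a))) ⇒ ¬((b ⇒ (b ⇔ c)) + (b ⇔ a)) = 3/5 ⇒ 0 = 2/5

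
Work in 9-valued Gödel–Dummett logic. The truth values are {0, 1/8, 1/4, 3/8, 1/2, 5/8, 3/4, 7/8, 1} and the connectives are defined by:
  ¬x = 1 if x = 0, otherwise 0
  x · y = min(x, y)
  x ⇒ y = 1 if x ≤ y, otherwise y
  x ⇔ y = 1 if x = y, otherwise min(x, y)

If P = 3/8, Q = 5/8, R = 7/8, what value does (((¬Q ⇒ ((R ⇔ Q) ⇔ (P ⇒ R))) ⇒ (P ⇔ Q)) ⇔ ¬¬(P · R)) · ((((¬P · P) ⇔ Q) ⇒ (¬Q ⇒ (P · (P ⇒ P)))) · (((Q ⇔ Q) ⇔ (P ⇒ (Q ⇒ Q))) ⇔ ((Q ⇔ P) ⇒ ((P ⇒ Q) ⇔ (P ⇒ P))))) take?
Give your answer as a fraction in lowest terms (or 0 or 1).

¬Q = ¬5/8 = 0
R ⇔ Q = 7/8 ⇔ 5/8 = 5/8
P ⇒ R = 3/8 ⇒ 7/8 = 1
(R ⇔ Q) ⇔ (P ⇒ R) = 5/8 ⇔ 1 = 5/8
¬Q ⇒ ((R ⇔ Q) ⇔ (P ⇒ R)) = 0 ⇒ 5/8 = 1
P ⇔ Q = 3/8 ⇔ 5/8 = 3/8
(¬Q ⇒ ((R ⇔ Q) ⇔ (P ⇒ R))) ⇒ (P ⇔ Q) = 1 ⇒ 3/8 = 3/8
P · R = 3/8 · 7/8 = 3/8
¬(P · R) = ¬3/8 = 0
¬¬(P · R) = ¬0 = 1
((¬Q ⇒ ((R ⇔ Q) ⇔ (P ⇒ R))) ⇒ (P ⇔ Q)) ⇔ ¬¬(P · R) = 3/8 ⇔ 1 = 3/8
¬P = ¬3/8 = 0
¬P · P = 0 · 3/8 = 0
(¬P · P) ⇔ Q = 0 ⇔ 5/8 = 0
¬Q = ¬5/8 = 0
P ⇒ P = 3/8 ⇒ 3/8 = 1
P · (P ⇒ P) = 3/8 · 1 = 3/8
¬Q ⇒ (P · (P ⇒ P)) = 0 ⇒ 3/8 = 1
((¬P · P) ⇔ Q) ⇒ (¬Q ⇒ (P · (P ⇒ P))) = 0 ⇒ 1 = 1
Q ⇔ Q = 5/8 ⇔ 5/8 = 1
Q ⇒ Q = 5/8 ⇒ 5/8 = 1
P ⇒ (Q ⇒ Q) = 3/8 ⇒ 1 = 1
(Q ⇔ Q) ⇔ (P ⇒ (Q ⇒ Q)) = 1 ⇔ 1 = 1
Q ⇔ P = 5/8 ⇔ 3/8 = 3/8
P ⇒ Q = 3/8 ⇒ 5/8 = 1
P ⇒ P = 3/8 ⇒ 3/8 = 1
(P ⇒ Q) ⇔ (P ⇒ P) = 1 ⇔ 1 = 1
(Q ⇔ P) ⇒ ((P ⇒ Q) ⇔ (P ⇒ P)) = 3/8 ⇒ 1 = 1
((Q ⇔ Q) ⇔ (P ⇒ (Q ⇒ Q))) ⇔ ((Q ⇔ P) ⇒ ((P ⇒ Q) ⇔ (P ⇒ P))) = 1 ⇔ 1 = 1
(((¬P · P) ⇔ Q) ⇒ (¬Q ⇒ (P · (P ⇒ P)))) · (((Q ⇔ Q) ⇔ (P ⇒ (Q ⇒ Q))) ⇔ ((Q ⇔ P) ⇒ ((P ⇒ Q) ⇔ (P ⇒ P)))) = 1 · 1 = 1
(((¬Q ⇒ ((R ⇔ Q) ⇔ (P ⇒ R))) ⇒ (P ⇔ Q)) ⇔ ¬¬(P · R)) · ((((¬P · P) ⇔ Q) ⇒ (¬Q ⇒ (P · (P ⇒ P)))) · (((Q ⇔ Q) ⇔ (P ⇒ (Q ⇒ Q))) ⇔ ((Q ⇔ P) ⇒ ((P ⇒ Q) ⇔ (P ⇒ P))))) = 3/8 · 1 = 3/8

3/8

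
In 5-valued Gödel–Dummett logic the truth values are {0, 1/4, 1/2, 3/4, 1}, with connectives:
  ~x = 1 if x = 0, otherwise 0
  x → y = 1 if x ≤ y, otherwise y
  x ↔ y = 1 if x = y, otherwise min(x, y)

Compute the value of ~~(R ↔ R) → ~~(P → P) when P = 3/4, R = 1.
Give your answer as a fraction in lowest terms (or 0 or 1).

R ↔ R = 1 ↔ 1 = 1
~(R ↔ R) = ~1 = 0
~~(R ↔ R) = ~0 = 1
P → P = 3/4 → 3/4 = 1
~(P → P) = ~1 = 0
~~(P → P) = ~0 = 1
~~(R ↔ R) → ~~(P → P) = 1 → 1 = 1

1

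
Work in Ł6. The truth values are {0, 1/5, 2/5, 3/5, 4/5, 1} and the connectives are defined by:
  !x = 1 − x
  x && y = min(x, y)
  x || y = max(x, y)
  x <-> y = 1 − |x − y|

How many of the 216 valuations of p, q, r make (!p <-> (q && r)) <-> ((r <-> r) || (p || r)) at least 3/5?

144

value 1: 36 assignments (counts)
value 4/5: 60 assignments (counts)
value 3/5: 48 assignments (counts)
value 2/5: 36 assignments
value 1/5: 24 assignments
value 0: 12 assignments
So 144 of the 216 assignments meet the threshold.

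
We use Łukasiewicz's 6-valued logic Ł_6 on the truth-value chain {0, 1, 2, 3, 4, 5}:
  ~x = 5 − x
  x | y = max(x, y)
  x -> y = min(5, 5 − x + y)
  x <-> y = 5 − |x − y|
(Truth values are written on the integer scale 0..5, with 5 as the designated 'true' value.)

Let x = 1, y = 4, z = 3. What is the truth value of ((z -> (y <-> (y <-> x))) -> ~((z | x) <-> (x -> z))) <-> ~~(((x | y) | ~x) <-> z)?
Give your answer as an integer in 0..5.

y <-> x = 4 <-> 1 = 2
y <-> (y <-> x) = 4 <-> 2 = 3
z -> (y <-> (y <-> x)) = 3 -> 3 = 5
z | x = 3 | 1 = 3
x -> z = 1 -> 3 = 5
(z | x) <-> (x -> z) = 3 <-> 5 = 3
~((z | x) <-> (x -> z)) = ~3 = 2
(z -> (y <-> (y <-> x))) -> ~((z | x) <-> (x -> z)) = 5 -> 2 = 2
x | y = 1 | 4 = 4
~x = ~1 = 4
(x | y) | ~x = 4 | 4 = 4
((x | y) | ~x) <-> z = 4 <-> 3 = 4
~(((x | y) | ~x) <-> z) = ~4 = 1
~~(((x | y) | ~x) <-> z) = ~1 = 4
((z -> (y <-> (y <-> x))) -> ~((z | x) <-> (x -> z))) <-> ~~(((x | y) | ~x) <-> z) = 2 <-> 4 = 3

3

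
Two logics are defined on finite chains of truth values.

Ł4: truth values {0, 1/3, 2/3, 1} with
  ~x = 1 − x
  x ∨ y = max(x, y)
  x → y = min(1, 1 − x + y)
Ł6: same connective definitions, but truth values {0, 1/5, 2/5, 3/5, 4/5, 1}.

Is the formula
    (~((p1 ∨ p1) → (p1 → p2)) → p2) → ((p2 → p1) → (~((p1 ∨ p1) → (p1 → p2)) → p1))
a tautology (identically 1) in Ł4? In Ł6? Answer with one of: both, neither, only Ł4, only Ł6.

In Ł4: every assignment gives 1 — tautology.
In Ł6: every assignment gives 1 — tautology.

both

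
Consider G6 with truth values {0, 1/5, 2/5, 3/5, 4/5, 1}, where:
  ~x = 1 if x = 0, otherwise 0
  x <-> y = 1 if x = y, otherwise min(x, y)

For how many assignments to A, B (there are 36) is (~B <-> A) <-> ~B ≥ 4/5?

value 1: 26 assignments (counts)
value 4/5: 1 assignment (counts)
value 3/5: 1 assignment
value 2/5: 1 assignment
value 1/5: 1 assignment
value 0: 6 assignments
So 27 of the 36 assignments meet the threshold.

27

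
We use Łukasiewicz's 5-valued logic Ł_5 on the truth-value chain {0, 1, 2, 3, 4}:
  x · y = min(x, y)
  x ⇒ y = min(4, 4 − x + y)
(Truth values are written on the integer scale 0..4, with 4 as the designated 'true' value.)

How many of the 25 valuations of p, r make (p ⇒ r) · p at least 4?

value 4: 1 assignment (counts)
value 3: 4 assignments
value 2: 7 assignments
value 1: 7 assignments
value 0: 6 assignments
So 1 of the 25 assignments meets the threshold.

1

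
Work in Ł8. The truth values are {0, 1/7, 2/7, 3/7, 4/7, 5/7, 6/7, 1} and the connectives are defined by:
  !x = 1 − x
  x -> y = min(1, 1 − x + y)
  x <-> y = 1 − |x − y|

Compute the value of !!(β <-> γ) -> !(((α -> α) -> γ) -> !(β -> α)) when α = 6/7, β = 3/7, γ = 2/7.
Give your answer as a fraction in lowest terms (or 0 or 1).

3/7

β <-> γ = 3/7 <-> 2/7 = 6/7
!(β <-> γ) = !6/7 = 1/7
!!(β <-> γ) = !1/7 = 6/7
α -> α = 6/7 -> 6/7 = 1
(α -> α) -> γ = 1 -> 2/7 = 2/7
β -> α = 3/7 -> 6/7 = 1
!(β -> α) = !1 = 0
((α -> α) -> γ) -> !(β -> α) = 2/7 -> 0 = 5/7
!(((α -> α) -> γ) -> !(β -> α)) = !5/7 = 2/7
!!(β <-> γ) -> !(((α -> α) -> γ) -> !(β -> α)) = 6/7 -> 2/7 = 3/7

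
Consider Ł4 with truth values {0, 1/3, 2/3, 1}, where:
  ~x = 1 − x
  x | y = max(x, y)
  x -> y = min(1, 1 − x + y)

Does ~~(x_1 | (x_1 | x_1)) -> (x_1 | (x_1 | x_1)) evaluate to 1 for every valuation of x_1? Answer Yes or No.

Yes

x_1 = 0 ↦ 1
x_1 = 1/3 ↦ 1
x_1 = 2/3 ↦ 1
x_1 = 1 ↦ 1
Every assignment gives a value ≥ 1.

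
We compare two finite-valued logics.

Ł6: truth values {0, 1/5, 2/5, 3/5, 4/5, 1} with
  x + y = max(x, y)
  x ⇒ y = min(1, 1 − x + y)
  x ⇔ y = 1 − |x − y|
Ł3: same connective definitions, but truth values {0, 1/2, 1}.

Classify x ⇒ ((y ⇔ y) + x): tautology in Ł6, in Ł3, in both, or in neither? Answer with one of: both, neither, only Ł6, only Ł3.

both

In Ł6: every assignment gives 1 — tautology.
In Ł3: every assignment gives 1 — tautology.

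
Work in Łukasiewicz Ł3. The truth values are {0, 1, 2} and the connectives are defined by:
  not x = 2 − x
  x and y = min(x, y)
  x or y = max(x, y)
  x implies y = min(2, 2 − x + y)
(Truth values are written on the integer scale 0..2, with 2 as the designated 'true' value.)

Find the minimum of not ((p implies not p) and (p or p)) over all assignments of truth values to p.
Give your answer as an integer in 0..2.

1

Take p = 1:
not p = not 1 = 1
p implies not p = 1 implies 1 = 2
p or p = 1 or 1 = 1
(p implies not p) and (p or p) = 2 and 1 = 1
not ((p implies not p) and (p or p)) = not 1 = 1
No assignment yields a value below 1, so this is the minimum.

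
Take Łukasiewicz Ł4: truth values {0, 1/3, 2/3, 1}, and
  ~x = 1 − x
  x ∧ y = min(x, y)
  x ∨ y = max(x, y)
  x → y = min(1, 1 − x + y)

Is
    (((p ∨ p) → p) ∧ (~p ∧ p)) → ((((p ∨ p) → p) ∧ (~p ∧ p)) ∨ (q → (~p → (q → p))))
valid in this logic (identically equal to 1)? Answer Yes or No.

Yes

p = 0, q = 0 ↦ 1
p = 0, q = 1/3 ↦ 1
p = 0, q = 2/3 ↦ 1
p = 0, q = 1 ↦ 1
p = 1/3, q = 0 ↦ 1
p = 1/3, q = 1/3 ↦ 1
p = 1/3, q = 2/3 ↦ 1
p = 1/3, q = 1 ↦ 1
p = 2/3, q = 0 ↦ 1
p = 2/3, q = 1/3 ↦ 1
p = 2/3, q = 2/3 ↦ 1
p = 2/3, q = 1 ↦ 1
p = 1, q = 0 ↦ 1
p = 1, q = 1/3 ↦ 1
p = 1, q = 2/3 ↦ 1
p = 1, q = 1 ↦ 1
Every assignment gives a value ≥ 1.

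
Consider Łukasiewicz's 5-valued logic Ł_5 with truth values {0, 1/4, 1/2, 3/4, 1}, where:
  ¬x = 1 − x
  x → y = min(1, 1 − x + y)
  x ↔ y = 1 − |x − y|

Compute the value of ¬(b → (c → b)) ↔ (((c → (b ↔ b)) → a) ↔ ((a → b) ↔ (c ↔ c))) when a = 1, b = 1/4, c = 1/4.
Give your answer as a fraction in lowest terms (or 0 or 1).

c → b = 1/4 → 1/4 = 1
b → (c → b) = 1/4 → 1 = 1
¬(b → (c → b)) = ¬1 = 0
b ↔ b = 1/4 ↔ 1/4 = 1
c → (b ↔ b) = 1/4 → 1 = 1
(c → (b ↔ b)) → a = 1 → 1 = 1
a → b = 1 → 1/4 = 1/4
c ↔ c = 1/4 ↔ 1/4 = 1
(a → b) ↔ (c ↔ c) = 1/4 ↔ 1 = 1/4
((c → (b ↔ b)) → a) ↔ ((a → b) ↔ (c ↔ c)) = 1 ↔ 1/4 = 1/4
¬(b → (c → b)) ↔ (((c → (b ↔ b)) → a) ↔ ((a → b) ↔ (c ↔ c))) = 0 ↔ 1/4 = 3/4

3/4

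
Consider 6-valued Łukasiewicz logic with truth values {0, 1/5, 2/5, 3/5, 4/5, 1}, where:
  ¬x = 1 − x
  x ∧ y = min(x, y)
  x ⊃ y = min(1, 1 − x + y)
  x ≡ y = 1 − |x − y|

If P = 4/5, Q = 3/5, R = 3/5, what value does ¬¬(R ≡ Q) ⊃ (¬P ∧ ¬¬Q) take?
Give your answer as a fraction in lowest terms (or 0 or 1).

1/5

R ≡ Q = 3/5 ≡ 3/5 = 1
¬(R ≡ Q) = ¬1 = 0
¬¬(R ≡ Q) = ¬0 = 1
¬P = ¬4/5 = 1/5
¬Q = ¬3/5 = 2/5
¬¬Q = ¬2/5 = 3/5
¬P ∧ ¬¬Q = 1/5 ∧ 3/5 = 1/5
¬¬(R ≡ Q) ⊃ (¬P ∧ ¬¬Q) = 1 ⊃ 1/5 = 1/5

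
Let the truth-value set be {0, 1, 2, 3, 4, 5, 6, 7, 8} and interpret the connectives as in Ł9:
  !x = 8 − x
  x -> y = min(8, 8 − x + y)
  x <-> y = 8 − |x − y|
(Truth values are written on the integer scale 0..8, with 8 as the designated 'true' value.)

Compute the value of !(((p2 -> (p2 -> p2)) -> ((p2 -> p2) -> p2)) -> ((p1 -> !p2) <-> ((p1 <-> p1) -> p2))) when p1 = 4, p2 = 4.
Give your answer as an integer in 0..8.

p2 -> p2 = 4 -> 4 = 8
p2 -> (p2 -> p2) = 4 -> 8 = 8
p2 -> p2 = 4 -> 4 = 8
(p2 -> p2) -> p2 = 8 -> 4 = 4
(p2 -> (p2 -> p2)) -> ((p2 -> p2) -> p2) = 8 -> 4 = 4
!p2 = !4 = 4
p1 -> !p2 = 4 -> 4 = 8
p1 <-> p1 = 4 <-> 4 = 8
(p1 <-> p1) -> p2 = 8 -> 4 = 4
(p1 -> !p2) <-> ((p1 <-> p1) -> p2) = 8 <-> 4 = 4
((p2 -> (p2 -> p2)) -> ((p2 -> p2) -> p2)) -> ((p1 -> !p2) <-> ((p1 <-> p1) -> p2)) = 4 -> 4 = 8
!(((p2 -> (p2 -> p2)) -> ((p2 -> p2) -> p2)) -> ((p1 -> !p2) <-> ((p1 <-> p1) -> p2))) = !8 = 0

0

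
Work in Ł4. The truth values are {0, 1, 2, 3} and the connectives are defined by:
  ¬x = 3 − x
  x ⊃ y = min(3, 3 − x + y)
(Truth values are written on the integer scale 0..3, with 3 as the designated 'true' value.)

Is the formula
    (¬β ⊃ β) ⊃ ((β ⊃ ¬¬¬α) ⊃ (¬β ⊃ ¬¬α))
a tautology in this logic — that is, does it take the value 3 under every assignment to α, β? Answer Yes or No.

Counterexample: take α = 0, β = 1.
¬β = ¬1 = 2
¬β ⊃ β = 2 ⊃ 1 = 2
¬α = ¬0 = 3
¬¬α = ¬3 = 0
¬¬¬α = ¬0 = 3
β ⊃ ¬¬¬α = 1 ⊃ 3 = 3
¬β = ¬1 = 2
¬α = ¬0 = 3
¬¬α = ¬3 = 0
¬β ⊃ ¬¬α = 2 ⊃ 0 = 1
(β ⊃ ¬¬¬α) ⊃ (¬β ⊃ ¬¬α) = 3 ⊃ 1 = 1
(¬β ⊃ β) ⊃ ((β ⊃ ¬¬¬α) ⊃ (¬β ⊃ ¬¬α)) = 2 ⊃ 1 = 2
This gives 2 ≠ 3.

No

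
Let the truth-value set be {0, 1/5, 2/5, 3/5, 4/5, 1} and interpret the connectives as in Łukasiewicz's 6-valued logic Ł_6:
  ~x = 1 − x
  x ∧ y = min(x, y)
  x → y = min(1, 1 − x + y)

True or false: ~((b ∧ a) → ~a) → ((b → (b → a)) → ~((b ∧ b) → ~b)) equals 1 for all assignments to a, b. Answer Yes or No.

No

Counterexample: take a = 4/5, b = 2/5.
b ∧ a = 2/5 ∧ 4/5 = 2/5
~a = ~4/5 = 1/5
(b ∧ a) → ~a = 2/5 → 1/5 = 4/5
~((b ∧ a) → ~a) = ~4/5 = 1/5
b → a = 2/5 → 4/5 = 1
b → (b → a) = 2/5 → 1 = 1
b ∧ b = 2/5 ∧ 2/5 = 2/5
~b = ~2/5 = 3/5
(b ∧ b) → ~b = 2/5 → 3/5 = 1
~((b ∧ b) → ~b) = ~1 = 0
(b → (b → a)) → ~((b ∧ b) → ~b) = 1 → 0 = 0
~((b ∧ a) → ~a) → ((b → (b → a)) → ~((b ∧ b) → ~b)) = 1/5 → 0 = 4/5
This gives 4/5 ≠ 1.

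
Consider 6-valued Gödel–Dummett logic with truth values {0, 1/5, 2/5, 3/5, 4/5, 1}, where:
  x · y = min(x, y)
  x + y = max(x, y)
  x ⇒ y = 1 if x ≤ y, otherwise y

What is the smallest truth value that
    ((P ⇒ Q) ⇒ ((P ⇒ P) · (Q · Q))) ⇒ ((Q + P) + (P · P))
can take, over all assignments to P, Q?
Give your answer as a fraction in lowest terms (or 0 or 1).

1/5

Take P = 1/5, Q = 0:
P ⇒ Q = 1/5 ⇒ 0 = 0
P ⇒ P = 1/5 ⇒ 1/5 = 1
Q · Q = 0 · 0 = 0
(P ⇒ P) · (Q · Q) = 1 · 0 = 0
(P ⇒ Q) ⇒ ((P ⇒ P) · (Q · Q)) = 0 ⇒ 0 = 1
Q + P = 0 + 1/5 = 1/5
P · P = 1/5 · 1/5 = 1/5
(Q + P) + (P · P) = 1/5 + 1/5 = 1/5
((P ⇒ Q) ⇒ ((P ⇒ P) · (Q · Q))) ⇒ ((Q + P) + (P · P)) = 1 ⇒ 1/5 = 1/5
No assignment yields a value below 1/5, so this is the minimum.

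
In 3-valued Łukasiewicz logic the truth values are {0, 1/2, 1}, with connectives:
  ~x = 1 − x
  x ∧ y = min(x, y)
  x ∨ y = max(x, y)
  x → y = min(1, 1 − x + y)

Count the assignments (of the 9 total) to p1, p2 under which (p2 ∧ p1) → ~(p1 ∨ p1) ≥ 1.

7

p1 = 0, p2 = 0 ↦ 1  ≥
p1 = 0, p2 = 1/2 ↦ 1  ≥
p1 = 0, p2 = 1 ↦ 1  ≥
p1 = 1/2, p2 = 0 ↦ 1  ≥
p1 = 1/2, p2 = 1/2 ↦ 1  ≥
p1 = 1/2, p2 = 1 ↦ 1  ≥
p1 = 1, p2 = 0 ↦ 1  ≥
p1 = 1, p2 = 1/2 ↦ 1/2  <
p1 = 1, p2 = 1 ↦ 0  <
So 7 of the 9 assignments meet the threshold.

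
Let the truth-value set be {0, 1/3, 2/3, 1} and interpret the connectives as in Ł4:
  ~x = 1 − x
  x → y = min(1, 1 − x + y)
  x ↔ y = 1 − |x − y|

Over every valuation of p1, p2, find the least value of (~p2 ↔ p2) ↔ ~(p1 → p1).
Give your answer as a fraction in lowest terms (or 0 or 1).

Take p1 = 0, p2 = 1/3:
~p2 = ~1/3 = 2/3
~p2 ↔ p2 = 2/3 ↔ 1/3 = 2/3
p1 → p1 = 0 → 0 = 1
~(p1 → p1) = ~1 = 0
(~p2 ↔ p2) ↔ ~(p1 → p1) = 2/3 ↔ 0 = 1/3
No assignment yields a value below 1/3, so this is the minimum.

1/3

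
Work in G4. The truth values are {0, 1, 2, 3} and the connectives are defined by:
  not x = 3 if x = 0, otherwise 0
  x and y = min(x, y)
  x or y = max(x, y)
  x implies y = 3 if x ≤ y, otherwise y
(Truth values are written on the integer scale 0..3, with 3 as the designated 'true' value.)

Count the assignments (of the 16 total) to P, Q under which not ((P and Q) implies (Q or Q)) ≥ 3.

P = 0, Q = 0 ↦ 0  <
P = 0, Q = 1 ↦ 0  <
P = 0, Q = 2 ↦ 0  <
P = 0, Q = 3 ↦ 0  <
P = 1, Q = 0 ↦ 0  <
P = 1, Q = 1 ↦ 0  <
P = 1, Q = 2 ↦ 0  <
P = 1, Q = 3 ↦ 0  <
P = 2, Q = 0 ↦ 0  <
P = 2, Q = 1 ↦ 0  <
P = 2, Q = 2 ↦ 0  <
P = 2, Q = 3 ↦ 0  <
P = 3, Q = 0 ↦ 0  <
P = 3, Q = 1 ↦ 0  <
P = 3, Q = 2 ↦ 0  <
P = 3, Q = 3 ↦ 0  <
So 0 of the 16 assignments meet the threshold.

0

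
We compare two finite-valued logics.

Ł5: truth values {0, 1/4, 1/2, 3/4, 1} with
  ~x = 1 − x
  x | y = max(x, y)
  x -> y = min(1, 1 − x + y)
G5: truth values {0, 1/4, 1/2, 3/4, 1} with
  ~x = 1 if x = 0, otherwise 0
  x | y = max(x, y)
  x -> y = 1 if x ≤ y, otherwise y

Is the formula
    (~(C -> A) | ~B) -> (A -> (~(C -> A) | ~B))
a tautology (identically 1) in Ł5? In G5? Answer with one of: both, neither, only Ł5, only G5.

both

In Ł5: every assignment gives 1 — tautology.
In G5: every assignment gives 1 — tautology.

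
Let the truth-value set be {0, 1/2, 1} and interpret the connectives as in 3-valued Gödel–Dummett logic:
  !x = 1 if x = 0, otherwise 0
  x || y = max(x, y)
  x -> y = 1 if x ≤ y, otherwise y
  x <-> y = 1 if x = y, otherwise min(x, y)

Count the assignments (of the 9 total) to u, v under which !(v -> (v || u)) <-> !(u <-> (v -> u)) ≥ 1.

8

u = 0, v = 0 ↦ 0  <
u = 0, v = 1/2 ↦ 1  ≥
u = 0, v = 1 ↦ 1  ≥
u = 1/2, v = 0 ↦ 1  ≥
u = 1/2, v = 1/2 ↦ 1  ≥
u = 1/2, v = 1 ↦ 1  ≥
u = 1, v = 0 ↦ 1  ≥
u = 1, v = 1/2 ↦ 1  ≥
u = 1, v = 1 ↦ 1  ≥
So 8 of the 9 assignments meet the threshold.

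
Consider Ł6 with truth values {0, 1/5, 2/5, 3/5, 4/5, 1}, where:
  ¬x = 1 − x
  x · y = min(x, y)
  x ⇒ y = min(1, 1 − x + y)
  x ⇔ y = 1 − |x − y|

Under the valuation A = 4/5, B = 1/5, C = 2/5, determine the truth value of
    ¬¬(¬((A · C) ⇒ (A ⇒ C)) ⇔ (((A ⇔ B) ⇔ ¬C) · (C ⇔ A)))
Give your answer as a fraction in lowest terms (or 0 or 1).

2/5

A · C = 4/5 · 2/5 = 2/5
A ⇒ C = 4/5 ⇒ 2/5 = 3/5
(A · C) ⇒ (A ⇒ C) = 2/5 ⇒ 3/5 = 1
¬((A · C) ⇒ (A ⇒ C)) = ¬1 = 0
A ⇔ B = 4/5 ⇔ 1/5 = 2/5
¬C = ¬2/5 = 3/5
(A ⇔ B) ⇔ ¬C = 2/5 ⇔ 3/5 = 4/5
C ⇔ A = 2/5 ⇔ 4/5 = 3/5
((A ⇔ B) ⇔ ¬C) · (C ⇔ A) = 4/5 · 3/5 = 3/5
¬((A · C) ⇒ (A ⇒ C)) ⇔ (((A ⇔ B) ⇔ ¬C) · (C ⇔ A)) = 0 ⇔ 3/5 = 2/5
¬(¬((A · C) ⇒ (A ⇒ C)) ⇔ (((A ⇔ B) ⇔ ¬C) · (C ⇔ A))) = ¬2/5 = 3/5
¬¬(¬((A · C) ⇒ (A ⇒ C)) ⇔ (((A ⇔ B) ⇔ ¬C) · (C ⇔ A))) = ¬3/5 = 2/5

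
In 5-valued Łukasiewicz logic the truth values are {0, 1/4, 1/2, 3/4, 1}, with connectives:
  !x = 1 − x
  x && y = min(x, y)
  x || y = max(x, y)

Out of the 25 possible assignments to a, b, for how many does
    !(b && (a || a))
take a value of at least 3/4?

16

value 1: 9 assignments (counts)
value 3/4: 7 assignments (counts)
value 1/2: 5 assignments
value 1/4: 3 assignments
value 0: 1 assignment
So 16 of the 25 assignments meet the threshold.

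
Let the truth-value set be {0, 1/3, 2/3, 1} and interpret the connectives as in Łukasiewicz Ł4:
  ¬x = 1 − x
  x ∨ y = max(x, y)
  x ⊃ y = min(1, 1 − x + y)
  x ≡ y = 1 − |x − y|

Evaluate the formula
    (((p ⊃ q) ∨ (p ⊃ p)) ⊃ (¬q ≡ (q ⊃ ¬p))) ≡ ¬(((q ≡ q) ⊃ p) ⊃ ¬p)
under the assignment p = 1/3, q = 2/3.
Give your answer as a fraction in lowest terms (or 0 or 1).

2/3

p ⊃ q = 1/3 ⊃ 2/3 = 1
p ⊃ p = 1/3 ⊃ 1/3 = 1
(p ⊃ q) ∨ (p ⊃ p) = 1 ∨ 1 = 1
¬q = ¬2/3 = 1/3
¬p = ¬1/3 = 2/3
q ⊃ ¬p = 2/3 ⊃ 2/3 = 1
¬q ≡ (q ⊃ ¬p) = 1/3 ≡ 1 = 1/3
((p ⊃ q) ∨ (p ⊃ p)) ⊃ (¬q ≡ (q ⊃ ¬p)) = 1 ⊃ 1/3 = 1/3
q ≡ q = 2/3 ≡ 2/3 = 1
(q ≡ q) ⊃ p = 1 ⊃ 1/3 = 1/3
¬p = ¬1/3 = 2/3
((q ≡ q) ⊃ p) ⊃ ¬p = 1/3 ⊃ 2/3 = 1
¬(((q ≡ q) ⊃ p) ⊃ ¬p) = ¬1 = 0
(((p ⊃ q) ∨ (p ⊃ p)) ⊃ (¬q ≡ (q ⊃ ¬p))) ≡ ¬(((q ≡ q) ⊃ p) ⊃ ¬p) = 1/3 ≡ 0 = 2/3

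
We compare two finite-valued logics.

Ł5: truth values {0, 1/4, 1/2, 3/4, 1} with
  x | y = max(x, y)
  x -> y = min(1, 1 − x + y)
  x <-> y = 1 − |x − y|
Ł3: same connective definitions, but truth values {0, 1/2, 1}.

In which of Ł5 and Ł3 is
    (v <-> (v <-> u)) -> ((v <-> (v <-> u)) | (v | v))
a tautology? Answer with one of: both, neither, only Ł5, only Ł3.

In Ł5: every assignment gives 1 — tautology.
In Ł3: every assignment gives 1 — tautology.

both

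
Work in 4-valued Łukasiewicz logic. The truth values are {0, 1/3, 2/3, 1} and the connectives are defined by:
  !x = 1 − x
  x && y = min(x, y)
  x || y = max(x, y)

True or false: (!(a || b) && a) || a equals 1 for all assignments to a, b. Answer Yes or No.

Counterexample: take a = 0, b = 0.
a || b = 0 || 0 = 0
!(a || b) = !0 = 1
!(a || b) && a = 1 && 0 = 0
(!(a || b) && a) || a = 0 || 0 = 0
This gives 0 ≠ 1.

No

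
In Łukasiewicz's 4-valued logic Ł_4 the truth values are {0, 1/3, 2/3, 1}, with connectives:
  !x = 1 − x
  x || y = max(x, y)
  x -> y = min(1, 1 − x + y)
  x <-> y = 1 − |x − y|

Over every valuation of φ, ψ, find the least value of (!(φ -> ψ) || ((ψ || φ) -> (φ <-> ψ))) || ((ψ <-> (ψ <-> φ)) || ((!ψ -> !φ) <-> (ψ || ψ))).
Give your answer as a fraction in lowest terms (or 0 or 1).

Take φ = 0, ψ = 2/3:
φ -> ψ = 0 -> 2/3 = 1
!(φ -> ψ) = !1 = 0
ψ || φ = 2/3 || 0 = 2/3
φ <-> ψ = 0 <-> 2/3 = 1/3
(ψ || φ) -> (φ <-> ψ) = 2/3 -> 1/3 = 2/3
!(φ -> ψ) || ((ψ || φ) -> (φ <-> ψ)) = 0 || 2/3 = 2/3
ψ <-> φ = 2/3 <-> 0 = 1/3
ψ <-> (ψ <-> φ) = 2/3 <-> 1/3 = 2/3
!ψ = !2/3 = 1/3
!φ = !0 = 1
!ψ -> !φ = 1/3 -> 1 = 1
ψ || ψ = 2/3 || 2/3 = 2/3
(!ψ -> !φ) <-> (ψ || ψ) = 1 <-> 2/3 = 2/3
(ψ <-> (ψ <-> φ)) || ((!ψ -> !φ) <-> (ψ || ψ)) = 2/3 || 2/3 = 2/3
(!(φ -> ψ) || ((ψ || φ) -> (φ <-> ψ))) || ((ψ <-> (ψ <-> φ)) || ((!ψ -> !φ) <-> (ψ || ψ))) = 2/3 || 2/3 = 2/3
No assignment yields a value below 2/3, so this is the minimum.

2/3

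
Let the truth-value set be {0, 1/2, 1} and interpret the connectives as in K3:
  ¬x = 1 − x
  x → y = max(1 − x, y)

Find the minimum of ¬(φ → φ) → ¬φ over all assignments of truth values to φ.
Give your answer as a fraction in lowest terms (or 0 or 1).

1/2

Take φ = 1/2:
φ → φ = 1/2 → 1/2 = 1/2
¬(φ → φ) = ¬1/2 = 1/2
¬φ = ¬1/2 = 1/2
¬(φ → φ) → ¬φ = 1/2 → 1/2 = 1/2
No assignment yields a value below 1/2, so this is the minimum.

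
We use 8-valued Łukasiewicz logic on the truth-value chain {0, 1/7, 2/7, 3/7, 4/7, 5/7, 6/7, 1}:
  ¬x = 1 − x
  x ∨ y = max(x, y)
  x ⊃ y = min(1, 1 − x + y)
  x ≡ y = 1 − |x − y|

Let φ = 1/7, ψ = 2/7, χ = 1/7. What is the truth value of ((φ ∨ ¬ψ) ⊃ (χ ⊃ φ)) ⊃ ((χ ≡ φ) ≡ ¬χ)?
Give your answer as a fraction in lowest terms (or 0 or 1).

6/7

¬ψ = ¬2/7 = 5/7
φ ∨ ¬ψ = 1/7 ∨ 5/7 = 5/7
χ ⊃ φ = 1/7 ⊃ 1/7 = 1
(φ ∨ ¬ψ) ⊃ (χ ⊃ φ) = 5/7 ⊃ 1 = 1
χ ≡ φ = 1/7 ≡ 1/7 = 1
¬χ = ¬1/7 = 6/7
(χ ≡ φ) ≡ ¬χ = 1 ≡ 6/7 = 6/7
((φ ∨ ¬ψ) ⊃ (χ ⊃ φ)) ⊃ ((χ ≡ φ) ≡ ¬χ) = 1 ⊃ 6/7 = 6/7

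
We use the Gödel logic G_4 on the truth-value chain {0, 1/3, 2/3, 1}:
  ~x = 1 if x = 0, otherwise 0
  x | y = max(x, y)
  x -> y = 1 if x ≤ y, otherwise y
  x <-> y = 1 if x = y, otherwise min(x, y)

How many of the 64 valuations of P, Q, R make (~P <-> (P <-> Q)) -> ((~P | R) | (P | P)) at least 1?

58

value 1: 58 assignments (counts)
value 2/3: 4 assignments
value 1/3: 2 assignments
So 58 of the 64 assignments meet the threshold.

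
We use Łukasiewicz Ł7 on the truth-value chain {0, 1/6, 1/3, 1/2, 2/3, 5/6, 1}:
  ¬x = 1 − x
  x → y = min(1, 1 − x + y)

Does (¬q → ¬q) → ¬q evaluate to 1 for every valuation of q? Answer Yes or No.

No

Counterexample: take q = 1/6.
¬q = ¬1/6 = 5/6
¬q = ¬1/6 = 5/6
¬q → ¬q = 5/6 → 5/6 = 1
¬q = ¬1/6 = 5/6
(¬q → ¬q) → ¬q = 1 → 5/6 = 5/6
This gives 5/6 ≠ 1.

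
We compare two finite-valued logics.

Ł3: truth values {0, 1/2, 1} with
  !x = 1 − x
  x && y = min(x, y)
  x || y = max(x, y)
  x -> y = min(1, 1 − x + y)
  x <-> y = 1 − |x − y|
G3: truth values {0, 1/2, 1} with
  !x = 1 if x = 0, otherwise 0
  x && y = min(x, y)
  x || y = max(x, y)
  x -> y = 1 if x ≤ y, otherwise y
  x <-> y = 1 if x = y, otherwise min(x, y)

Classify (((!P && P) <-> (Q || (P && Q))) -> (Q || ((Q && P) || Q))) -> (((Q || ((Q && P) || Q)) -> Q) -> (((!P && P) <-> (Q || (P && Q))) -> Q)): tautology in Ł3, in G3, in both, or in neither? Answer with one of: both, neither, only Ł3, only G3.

In Ł3: every assignment gives 1 — tautology.
In G3: every assignment gives 1 — tautology.

both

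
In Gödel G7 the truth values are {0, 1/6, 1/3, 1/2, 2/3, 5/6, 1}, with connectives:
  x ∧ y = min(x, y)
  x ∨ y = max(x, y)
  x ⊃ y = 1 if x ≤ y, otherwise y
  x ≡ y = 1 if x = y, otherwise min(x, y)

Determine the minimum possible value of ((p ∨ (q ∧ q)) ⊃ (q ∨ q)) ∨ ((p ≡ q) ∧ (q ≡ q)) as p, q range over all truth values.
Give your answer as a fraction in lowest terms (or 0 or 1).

Take p = 1/6, q = 0:
q ∧ q = 0 ∧ 0 = 0
p ∨ (q ∧ q) = 1/6 ∨ 0 = 1/6
q ∨ q = 0 ∨ 0 = 0
(p ∨ (q ∧ q)) ⊃ (q ∨ q) = 1/6 ⊃ 0 = 0
p ≡ q = 1/6 ≡ 0 = 0
q ≡ q = 0 ≡ 0 = 1
(p ≡ q) ∧ (q ≡ q) = 0 ∧ 1 = 0
((p ∨ (q ∧ q)) ⊃ (q ∨ q)) ∨ ((p ≡ q) ∧ (q ≡ q)) = 0 ∨ 0 = 0
No assignment yields a value below 0, so this is the minimum.

0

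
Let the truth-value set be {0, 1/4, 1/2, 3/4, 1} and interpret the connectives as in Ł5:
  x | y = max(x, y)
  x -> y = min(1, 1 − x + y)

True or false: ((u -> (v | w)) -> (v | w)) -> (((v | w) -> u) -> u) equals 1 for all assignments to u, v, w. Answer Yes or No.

At u = 3/4, v = 0, w = 1, for instance:
v | w = 0 | 1 = 1
u -> (v | w) = 3/4 -> 1 = 1
(u -> (v | w)) -> (v | w) = 1 -> 1 = 1
(v | w) -> u = 1 -> 3/4 = 3/4
((v | w) -> u) -> u = 3/4 -> 3/4 = 1
((u -> (v | w)) -> (v | w)) -> (((v | w) -> u) -> u) = 1 -> 1 = 1
and checking the remaining 124 assignments likewise gives ≥ 1 in every case.

Yes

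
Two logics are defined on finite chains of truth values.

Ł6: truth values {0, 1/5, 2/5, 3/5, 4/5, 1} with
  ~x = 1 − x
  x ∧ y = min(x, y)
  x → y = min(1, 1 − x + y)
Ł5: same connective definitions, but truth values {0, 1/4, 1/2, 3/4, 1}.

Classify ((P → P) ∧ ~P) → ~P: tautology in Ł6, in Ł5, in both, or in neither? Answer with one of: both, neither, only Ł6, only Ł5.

both

In Ł6: every assignment gives 1 — tautology.
In Ł5: every assignment gives 1 — tautology.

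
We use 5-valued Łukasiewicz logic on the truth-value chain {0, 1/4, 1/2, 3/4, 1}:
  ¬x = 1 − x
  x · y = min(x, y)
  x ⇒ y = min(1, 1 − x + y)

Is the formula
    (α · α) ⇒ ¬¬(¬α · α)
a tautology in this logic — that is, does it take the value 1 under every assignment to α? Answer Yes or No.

No

Counterexample: take α = 3/4.
α · α = 3/4 · 3/4 = 3/4
¬α = ¬3/4 = 1/4
¬α · α = 1/4 · 3/4 = 1/4
¬(¬α · α) = ¬1/4 = 3/4
¬¬(¬α · α) = ¬3/4 = 1/4
(α · α) ⇒ ¬¬(¬α · α) = 3/4 ⇒ 1/4 = 1/2
This gives 1/2 ≠ 1.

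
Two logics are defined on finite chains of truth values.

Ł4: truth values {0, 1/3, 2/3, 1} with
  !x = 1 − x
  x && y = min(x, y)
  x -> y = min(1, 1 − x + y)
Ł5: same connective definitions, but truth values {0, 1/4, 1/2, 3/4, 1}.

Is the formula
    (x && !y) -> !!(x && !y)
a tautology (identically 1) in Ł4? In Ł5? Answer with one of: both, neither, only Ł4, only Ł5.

both

In Ł4: every assignment gives 1 — tautology.
In Ł5: every assignment gives 1 — tautology.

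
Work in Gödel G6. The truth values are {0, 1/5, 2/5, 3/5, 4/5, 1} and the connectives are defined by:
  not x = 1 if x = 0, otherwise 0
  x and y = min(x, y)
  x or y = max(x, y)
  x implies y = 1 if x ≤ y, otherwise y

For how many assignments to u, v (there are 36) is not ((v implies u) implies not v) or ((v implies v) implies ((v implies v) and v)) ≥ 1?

value 1: 26 assignments (counts)
value 4/5: 1 assignment
value 3/5: 1 assignment
value 2/5: 1 assignment
value 1/5: 1 assignment
value 0: 6 assignments
So 26 of the 36 assignments meet the threshold.

26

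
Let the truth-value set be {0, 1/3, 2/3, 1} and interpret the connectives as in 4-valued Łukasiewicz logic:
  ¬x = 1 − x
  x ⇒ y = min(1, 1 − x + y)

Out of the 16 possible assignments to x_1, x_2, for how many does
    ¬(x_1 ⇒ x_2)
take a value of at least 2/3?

3

x_1 = 0, x_2 = 0 ↦ 0  <
x_1 = 0, x_2 = 1/3 ↦ 0  <
x_1 = 0, x_2 = 2/3 ↦ 0  <
x_1 = 0, x_2 = 1 ↦ 0  <
x_1 = 1/3, x_2 = 0 ↦ 1/3  <
x_1 = 1/3, x_2 = 1/3 ↦ 0  <
x_1 = 1/3, x_2 = 2/3 ↦ 0  <
x_1 = 1/3, x_2 = 1 ↦ 0  <
x_1 = 2/3, x_2 = 0 ↦ 2/3  ≥
x_1 = 2/3, x_2 = 1/3 ↦ 1/3  <
x_1 = 2/3, x_2 = 2/3 ↦ 0  <
x_1 = 2/3, x_2 = 1 ↦ 0  <
x_1 = 1, x_2 = 0 ↦ 1  ≥
x_1 = 1, x_2 = 1/3 ↦ 2/3  ≥
x_1 = 1, x_2 = 2/3 ↦ 1/3  <
x_1 = 1, x_2 = 1 ↦ 0  <
So 3 of the 16 assignments meet the threshold.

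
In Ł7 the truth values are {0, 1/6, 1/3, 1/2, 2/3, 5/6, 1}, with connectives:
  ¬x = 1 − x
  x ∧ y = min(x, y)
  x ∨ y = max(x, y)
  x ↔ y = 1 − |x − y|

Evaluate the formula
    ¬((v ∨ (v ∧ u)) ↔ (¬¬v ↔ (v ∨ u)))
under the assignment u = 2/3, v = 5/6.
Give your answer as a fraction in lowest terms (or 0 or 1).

1/6

v ∧ u = 5/6 ∧ 2/3 = 2/3
v ∨ (v ∧ u) = 5/6 ∨ 2/3 = 5/6
¬v = ¬5/6 = 1/6
¬¬v = ¬1/6 = 5/6
v ∨ u = 5/6 ∨ 2/3 = 5/6
¬¬v ↔ (v ∨ u) = 5/6 ↔ 5/6 = 1
(v ∨ (v ∧ u)) ↔ (¬¬v ↔ (v ∨ u)) = 5/6 ↔ 1 = 5/6
¬((v ∨ (v ∧ u)) ↔ (¬¬v ↔ (v ∨ u))) = ¬5/6 = 1/6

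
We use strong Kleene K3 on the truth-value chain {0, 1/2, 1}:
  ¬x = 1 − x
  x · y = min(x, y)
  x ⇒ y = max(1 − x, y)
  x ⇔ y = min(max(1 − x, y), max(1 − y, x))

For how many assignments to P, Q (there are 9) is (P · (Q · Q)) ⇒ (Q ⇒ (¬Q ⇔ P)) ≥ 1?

5

P = 0, Q = 0 ↦ 1  ≥
P = 0, Q = 1/2 ↦ 1  ≥
P = 0, Q = 1 ↦ 1  ≥
P = 1/2, Q = 0 ↦ 1  ≥
P = 1/2, Q = 1/2 ↦ 1/2  <
P = 1/2, Q = 1 ↦ 1/2  <
P = 1, Q = 0 ↦ 1  ≥
P = 1, Q = 1/2 ↦ 1/2  <
P = 1, Q = 1 ↦ 0  <
So 5 of the 9 assignments meet the threshold.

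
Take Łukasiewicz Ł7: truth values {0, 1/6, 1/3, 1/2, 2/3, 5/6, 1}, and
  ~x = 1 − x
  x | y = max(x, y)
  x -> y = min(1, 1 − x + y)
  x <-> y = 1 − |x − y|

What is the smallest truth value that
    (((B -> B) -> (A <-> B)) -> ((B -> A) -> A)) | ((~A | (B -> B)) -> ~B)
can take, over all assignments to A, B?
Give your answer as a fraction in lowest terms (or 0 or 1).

1/2

Take A = 1/2, B = 1/2:
B -> B = 1/2 -> 1/2 = 1
A <-> B = 1/2 <-> 1/2 = 1
(B -> B) -> (A <-> B) = 1 -> 1 = 1
B -> A = 1/2 -> 1/2 = 1
(B -> A) -> A = 1 -> 1/2 = 1/2
((B -> B) -> (A <-> B)) -> ((B -> A) -> A) = 1 -> 1/2 = 1/2
~A = ~1/2 = 1/2
B -> B = 1/2 -> 1/2 = 1
~A | (B -> B) = 1/2 | 1 = 1
~B = ~1/2 = 1/2
(~A | (B -> B)) -> ~B = 1 -> 1/2 = 1/2
(((B -> B) -> (A <-> B)) -> ((B -> A) -> A)) | ((~A | (B -> B)) -> ~B) = 1/2 | 1/2 = 1/2
No assignment yields a value below 1/2, so this is the minimum.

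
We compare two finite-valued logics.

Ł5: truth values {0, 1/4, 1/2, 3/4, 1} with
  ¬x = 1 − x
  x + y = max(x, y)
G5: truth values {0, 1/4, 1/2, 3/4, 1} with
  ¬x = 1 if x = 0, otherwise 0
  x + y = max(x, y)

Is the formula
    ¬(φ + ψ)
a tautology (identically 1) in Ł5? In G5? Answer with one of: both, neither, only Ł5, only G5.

In Ł5: at φ = 0, ψ = 1/4 the value is 3/4 — not a tautology.
In G5: at φ = 0, ψ = 1/4 the value is 0 — not a tautology.

neither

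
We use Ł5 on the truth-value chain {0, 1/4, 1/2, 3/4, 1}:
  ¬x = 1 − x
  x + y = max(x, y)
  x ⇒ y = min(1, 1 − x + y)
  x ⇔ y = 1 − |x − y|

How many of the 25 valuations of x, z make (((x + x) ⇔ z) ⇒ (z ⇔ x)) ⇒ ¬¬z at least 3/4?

10

value 1: 5 assignments (counts)
value 3/4: 5 assignments (counts)
value 1/2: 5 assignments
value 1/4: 5 assignments
value 0: 5 assignments
So 10 of the 25 assignments meet the threshold.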